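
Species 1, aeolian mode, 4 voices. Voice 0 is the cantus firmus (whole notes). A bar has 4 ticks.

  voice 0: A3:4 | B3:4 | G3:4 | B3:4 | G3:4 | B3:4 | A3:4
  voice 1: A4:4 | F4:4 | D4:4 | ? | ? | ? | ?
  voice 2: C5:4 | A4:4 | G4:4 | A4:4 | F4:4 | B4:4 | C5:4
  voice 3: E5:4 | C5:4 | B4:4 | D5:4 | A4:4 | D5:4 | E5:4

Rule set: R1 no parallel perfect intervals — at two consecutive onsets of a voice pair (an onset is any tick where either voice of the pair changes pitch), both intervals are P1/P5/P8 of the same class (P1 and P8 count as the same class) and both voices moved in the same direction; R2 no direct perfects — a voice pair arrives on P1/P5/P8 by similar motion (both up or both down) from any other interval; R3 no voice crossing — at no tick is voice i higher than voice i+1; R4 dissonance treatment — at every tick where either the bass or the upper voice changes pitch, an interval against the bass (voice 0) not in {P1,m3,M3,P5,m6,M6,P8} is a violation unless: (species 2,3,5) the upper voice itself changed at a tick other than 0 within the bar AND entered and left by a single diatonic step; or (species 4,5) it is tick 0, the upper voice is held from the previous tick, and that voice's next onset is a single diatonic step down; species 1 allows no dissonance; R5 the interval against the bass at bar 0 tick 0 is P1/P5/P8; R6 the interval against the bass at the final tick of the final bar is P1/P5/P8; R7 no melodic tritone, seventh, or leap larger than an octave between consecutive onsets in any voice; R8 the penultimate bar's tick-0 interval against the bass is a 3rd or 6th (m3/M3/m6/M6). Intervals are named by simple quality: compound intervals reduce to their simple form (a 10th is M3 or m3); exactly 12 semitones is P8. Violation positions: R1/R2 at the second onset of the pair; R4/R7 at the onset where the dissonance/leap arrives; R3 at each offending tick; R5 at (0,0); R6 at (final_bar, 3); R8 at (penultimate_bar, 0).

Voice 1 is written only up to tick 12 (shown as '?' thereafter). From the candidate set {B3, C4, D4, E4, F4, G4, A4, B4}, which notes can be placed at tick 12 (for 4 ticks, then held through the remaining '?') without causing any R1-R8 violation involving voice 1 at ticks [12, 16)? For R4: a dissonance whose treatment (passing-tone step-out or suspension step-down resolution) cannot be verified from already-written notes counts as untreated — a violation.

B3: legal
C4: violates R4
D4: legal
E4: violates R4
F4: violates R4
G4: violates R2
A4: violates R2,R4
B4: violates R2,R3

{B3, D4}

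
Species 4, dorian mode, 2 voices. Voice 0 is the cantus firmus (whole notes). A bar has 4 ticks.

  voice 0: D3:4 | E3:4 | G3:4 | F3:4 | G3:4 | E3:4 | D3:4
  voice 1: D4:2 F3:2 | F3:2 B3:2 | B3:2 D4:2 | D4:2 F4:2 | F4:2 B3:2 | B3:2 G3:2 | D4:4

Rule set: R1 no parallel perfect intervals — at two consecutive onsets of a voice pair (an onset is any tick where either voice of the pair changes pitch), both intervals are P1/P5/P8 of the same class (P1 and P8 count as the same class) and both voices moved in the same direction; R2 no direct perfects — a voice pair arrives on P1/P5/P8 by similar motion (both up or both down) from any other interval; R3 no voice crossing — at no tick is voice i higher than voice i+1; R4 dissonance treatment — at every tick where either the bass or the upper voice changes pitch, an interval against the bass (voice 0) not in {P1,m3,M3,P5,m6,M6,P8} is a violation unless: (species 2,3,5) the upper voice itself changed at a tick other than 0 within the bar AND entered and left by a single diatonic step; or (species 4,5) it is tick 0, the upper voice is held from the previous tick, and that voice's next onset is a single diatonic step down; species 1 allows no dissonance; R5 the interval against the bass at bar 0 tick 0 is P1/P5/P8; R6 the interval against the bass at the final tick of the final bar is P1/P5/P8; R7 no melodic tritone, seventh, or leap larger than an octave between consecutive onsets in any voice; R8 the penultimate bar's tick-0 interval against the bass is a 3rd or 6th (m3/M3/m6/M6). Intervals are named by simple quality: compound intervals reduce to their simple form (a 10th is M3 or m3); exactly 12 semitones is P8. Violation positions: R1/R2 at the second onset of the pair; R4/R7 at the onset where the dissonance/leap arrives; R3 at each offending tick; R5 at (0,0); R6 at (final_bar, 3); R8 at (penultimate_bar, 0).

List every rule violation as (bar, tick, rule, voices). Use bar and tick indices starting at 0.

(1, 0, R4, (0, 1))
(1, 2, R7, (1,))
(4, 0, R4, (0, 1))
(4, 2, R7, (1,))
(5, 0, R8, (0, 1))

bar 0: v0=D3 v1=D4 downbeat P8
bar 1: v0=E3 v1=F3 downbeat m2
bar 2: v0=G3 v1=B3 downbeat M3
bar 3: v0=F3 v1=D4 downbeat M6
bar 4: v0=G3 v1=F4 downbeat m7
bar 5: v0=E3 v1=B3 downbeat P5
bar 6: v0=D3 v1=D4 downbeat P8
  -> R4 @ bar 1 tick 0 v(0, 1): E3/F3 m2 untreated
  -> R7 @ bar 1 tick 2 v(1,): F3->B3 leap 6st
  -> R4 @ bar 4 tick 0 v(0, 1): G3/F4 m7 untreated
  -> R7 @ bar 4 tick 2 v(1,): F4->B3 leap 6st
  -> R8 @ bar 5 tick 0 v(0, 1): penult P5 not 3rd/6th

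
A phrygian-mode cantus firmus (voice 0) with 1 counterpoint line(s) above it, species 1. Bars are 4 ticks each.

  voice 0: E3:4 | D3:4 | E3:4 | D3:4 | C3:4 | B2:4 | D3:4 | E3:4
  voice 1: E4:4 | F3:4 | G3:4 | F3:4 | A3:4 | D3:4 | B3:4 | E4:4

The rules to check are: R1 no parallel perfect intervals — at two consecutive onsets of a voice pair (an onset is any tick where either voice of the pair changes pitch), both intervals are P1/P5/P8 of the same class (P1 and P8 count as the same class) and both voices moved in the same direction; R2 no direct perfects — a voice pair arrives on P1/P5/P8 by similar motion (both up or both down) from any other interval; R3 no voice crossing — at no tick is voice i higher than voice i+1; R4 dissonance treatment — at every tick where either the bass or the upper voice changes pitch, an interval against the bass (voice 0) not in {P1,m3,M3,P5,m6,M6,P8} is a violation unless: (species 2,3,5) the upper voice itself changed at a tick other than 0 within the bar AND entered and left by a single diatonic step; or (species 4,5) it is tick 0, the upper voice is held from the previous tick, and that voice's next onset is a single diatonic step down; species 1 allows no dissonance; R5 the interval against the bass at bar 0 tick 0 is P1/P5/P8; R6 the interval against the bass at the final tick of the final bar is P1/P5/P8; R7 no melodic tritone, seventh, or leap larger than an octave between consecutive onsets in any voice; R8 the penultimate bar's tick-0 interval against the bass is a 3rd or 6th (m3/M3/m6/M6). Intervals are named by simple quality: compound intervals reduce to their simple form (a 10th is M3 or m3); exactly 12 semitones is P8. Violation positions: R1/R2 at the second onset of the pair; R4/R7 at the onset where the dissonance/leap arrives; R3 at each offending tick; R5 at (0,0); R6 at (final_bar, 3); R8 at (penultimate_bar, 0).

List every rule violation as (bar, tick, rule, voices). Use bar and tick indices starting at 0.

bar 0: v0=E3 v1=E4 downbeat P8
bar 1: v0=D3 v1=F3 downbeat m3
bar 2: v0=E3 v1=G3 downbeat m3
bar 3: v0=D3 v1=F3 downbeat m3
bar 4: v0=C3 v1=A3 downbeat M6
bar 5: v0=B2 v1=D3 downbeat m3
bar 6: v0=D3 v1=B3 downbeat M6
bar 7: v0=E3 v1=E4 downbeat P8
  -> R7 @ bar 1 tick 0 v(1,): E4->F3 leap 11st
  -> R2 @ bar 7 tick 0 v(0, 1): D3/B3 M6 -> E3/E4 P8 similar

(1, 0, R7, (1,))
(7, 0, R2, (0, 1))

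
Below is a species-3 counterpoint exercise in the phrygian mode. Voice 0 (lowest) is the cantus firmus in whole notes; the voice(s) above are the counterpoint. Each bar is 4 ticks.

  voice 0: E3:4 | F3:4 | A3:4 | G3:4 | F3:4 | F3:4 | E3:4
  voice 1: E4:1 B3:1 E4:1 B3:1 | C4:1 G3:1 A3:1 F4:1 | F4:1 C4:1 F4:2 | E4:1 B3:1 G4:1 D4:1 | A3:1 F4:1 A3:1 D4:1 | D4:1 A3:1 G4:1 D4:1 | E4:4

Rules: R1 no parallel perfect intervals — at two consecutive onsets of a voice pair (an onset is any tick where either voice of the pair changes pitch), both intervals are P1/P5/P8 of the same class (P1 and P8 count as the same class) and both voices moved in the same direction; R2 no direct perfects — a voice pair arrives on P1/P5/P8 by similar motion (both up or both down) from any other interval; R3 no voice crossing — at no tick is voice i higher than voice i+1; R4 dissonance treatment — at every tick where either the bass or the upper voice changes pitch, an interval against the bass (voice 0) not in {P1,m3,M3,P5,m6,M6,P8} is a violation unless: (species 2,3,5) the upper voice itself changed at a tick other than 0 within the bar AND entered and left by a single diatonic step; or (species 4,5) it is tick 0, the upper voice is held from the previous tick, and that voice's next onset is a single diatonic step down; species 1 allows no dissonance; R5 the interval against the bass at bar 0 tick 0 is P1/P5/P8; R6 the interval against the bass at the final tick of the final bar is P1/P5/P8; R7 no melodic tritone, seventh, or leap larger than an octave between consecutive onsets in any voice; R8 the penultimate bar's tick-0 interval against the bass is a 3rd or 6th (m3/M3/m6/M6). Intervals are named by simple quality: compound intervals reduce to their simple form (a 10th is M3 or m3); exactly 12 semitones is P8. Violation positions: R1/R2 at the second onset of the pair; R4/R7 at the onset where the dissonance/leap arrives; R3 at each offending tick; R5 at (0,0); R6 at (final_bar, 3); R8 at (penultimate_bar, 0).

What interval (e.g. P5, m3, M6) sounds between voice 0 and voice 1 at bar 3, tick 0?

voice 0=G3 voice 1=E4 -> M6

M6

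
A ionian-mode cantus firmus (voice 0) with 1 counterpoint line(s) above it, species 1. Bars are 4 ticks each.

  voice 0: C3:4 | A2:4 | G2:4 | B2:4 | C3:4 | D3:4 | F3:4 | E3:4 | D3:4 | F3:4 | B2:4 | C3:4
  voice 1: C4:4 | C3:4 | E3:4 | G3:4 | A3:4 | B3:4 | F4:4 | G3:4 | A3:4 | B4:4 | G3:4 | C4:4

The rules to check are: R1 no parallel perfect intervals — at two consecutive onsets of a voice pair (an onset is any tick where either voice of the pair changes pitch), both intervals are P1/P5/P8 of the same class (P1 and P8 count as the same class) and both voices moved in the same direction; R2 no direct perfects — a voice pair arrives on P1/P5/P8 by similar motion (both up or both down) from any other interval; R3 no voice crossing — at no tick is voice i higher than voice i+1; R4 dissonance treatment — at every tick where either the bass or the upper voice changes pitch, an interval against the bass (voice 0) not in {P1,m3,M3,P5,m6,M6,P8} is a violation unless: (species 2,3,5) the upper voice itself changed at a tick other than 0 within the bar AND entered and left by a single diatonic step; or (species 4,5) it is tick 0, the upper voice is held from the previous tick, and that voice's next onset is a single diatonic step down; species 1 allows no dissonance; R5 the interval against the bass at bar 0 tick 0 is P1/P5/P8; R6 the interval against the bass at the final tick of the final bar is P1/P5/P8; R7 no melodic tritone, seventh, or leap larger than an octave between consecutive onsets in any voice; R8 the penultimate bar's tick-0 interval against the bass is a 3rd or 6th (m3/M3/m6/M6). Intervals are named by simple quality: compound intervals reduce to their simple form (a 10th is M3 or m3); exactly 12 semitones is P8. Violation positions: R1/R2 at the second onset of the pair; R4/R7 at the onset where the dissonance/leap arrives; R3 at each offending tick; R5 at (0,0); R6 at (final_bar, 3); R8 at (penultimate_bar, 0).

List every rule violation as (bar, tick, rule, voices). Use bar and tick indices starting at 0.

bar 0: v0=C3 v1=C4 downbeat P8
bar 1: v0=A2 v1=C3 downbeat m3
bar 2: v0=G2 v1=E3 downbeat M6
bar 3: v0=B2 v1=G3 downbeat m6
bar 4: v0=C3 v1=A3 downbeat M6
bar 5: v0=D3 v1=B3 downbeat M6
bar 6: v0=F3 v1=F4 downbeat P8
bar 7: v0=E3 v1=G3 downbeat m3
bar 8: v0=D3 v1=A3 downbeat P5
bar 9: v0=F3 v1=B4 downbeat TT
bar 10: v0=B2 v1=G3 downbeat m6
bar 11: v0=C3 v1=C4 downbeat P8
  -> R2 @ bar 6 tick 0 v(0, 1): D3/B3 M6 -> F3/F4 P8 similar
  -> R7 @ bar 6 tick 0 v(1,): B3->F4 leap 6st
  -> R7 @ bar 7 tick 0 v(1,): F4->G3 leap 10st
  -> R4 @ bar 9 tick 0 v(0, 1): F3/B4 TT untreated
  -> R7 @ bar 9 tick 0 v(1,): A3->B4 leap 14st
  -> R7 @ bar 10 tick 0 v(0,): F3->B2 leap 6st
  -> R7 @ bar 10 tick 0 v(1,): B4->G3 leap 16st
  -> R2 @ bar 11 tick 0 v(0, 1): B2/G3 m6 -> C3/C4 P8 similar

(6, 0, R2, (0, 1))
(6, 0, R7, (1,))
(7, 0, R7, (1,))
(9, 0, R4, (0, 1))
(9, 0, R7, (1,))
(10, 0, R7, (0,))
(10, 0, R7, (1,))
(11, 0, R2, (0, 1))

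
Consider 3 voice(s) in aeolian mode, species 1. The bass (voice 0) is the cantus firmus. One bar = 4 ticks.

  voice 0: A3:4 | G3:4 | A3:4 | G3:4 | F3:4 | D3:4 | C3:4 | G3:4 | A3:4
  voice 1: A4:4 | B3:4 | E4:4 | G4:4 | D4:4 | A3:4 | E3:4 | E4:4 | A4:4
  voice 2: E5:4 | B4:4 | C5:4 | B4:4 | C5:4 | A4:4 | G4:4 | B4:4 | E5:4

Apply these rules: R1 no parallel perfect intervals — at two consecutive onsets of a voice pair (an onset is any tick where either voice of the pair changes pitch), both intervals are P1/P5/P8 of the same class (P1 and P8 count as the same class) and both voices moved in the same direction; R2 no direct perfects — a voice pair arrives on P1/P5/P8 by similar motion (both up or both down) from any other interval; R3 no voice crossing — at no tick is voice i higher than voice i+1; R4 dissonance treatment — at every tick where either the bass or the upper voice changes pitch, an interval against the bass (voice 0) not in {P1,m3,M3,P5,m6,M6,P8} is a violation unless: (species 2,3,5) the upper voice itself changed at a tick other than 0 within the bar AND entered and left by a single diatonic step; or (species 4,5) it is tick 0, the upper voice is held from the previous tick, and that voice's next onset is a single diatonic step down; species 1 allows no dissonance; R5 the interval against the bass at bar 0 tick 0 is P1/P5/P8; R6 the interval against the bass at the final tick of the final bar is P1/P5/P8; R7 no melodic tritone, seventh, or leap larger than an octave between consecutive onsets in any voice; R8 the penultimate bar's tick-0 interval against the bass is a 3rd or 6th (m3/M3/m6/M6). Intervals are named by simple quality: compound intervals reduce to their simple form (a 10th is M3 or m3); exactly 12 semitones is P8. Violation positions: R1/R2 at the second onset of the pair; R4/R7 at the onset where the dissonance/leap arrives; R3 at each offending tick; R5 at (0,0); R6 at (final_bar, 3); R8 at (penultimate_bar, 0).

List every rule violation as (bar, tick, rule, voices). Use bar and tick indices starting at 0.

bar 0: v0=A3 v1=A4 v2=E5 downbeat P5
bar 1: v0=G3 v1=B3 v2=B4 downbeat M3
bar 2: v0=A3 v1=E4 v2=C5 downbeat m3
bar 3: v0=G3 v1=G4 v2=B4 downbeat M3
bar 4: v0=F3 v1=D4 v2=C5 downbeat P5
bar 5: v0=D3 v1=A3 v2=A4 downbeat P5
bar 6: v0=C3 v1=E3 v2=G4 downbeat P5
bar 7: v0=G3 v1=E4 v2=B4 downbeat M3
bar 8: v0=A3 v1=A4 v2=E5 downbeat P5
  -> R2 @ bar 1 tick 0 v(1, 2): A4/E5 P5 -> B3/B4 P8 similar
  -> R7 @ bar 1 tick 0 v(1,): A4->B3 leap 10st
  -> R2 @ bar 2 tick 0 v(0, 1): G3/B3 M3 -> A3/E4 P5 similar
  -> R1 @ bar 5 tick 0 v(0, 2): F3/C5 P5 -> D3/A4 P5 similar
  -> R2 @ bar 5 tick 0 v(0, 1): F3/D4 M6 -> D3/A3 P5 similar
  -> R2 @ bar 5 tick 0 v(1, 2): D4/C5 m7 -> A3/A4 P8 similar
  -> R1 @ bar 6 tick 0 v(0, 2): D3/A4 P5 -> C3/G4 P5 similar
  -> R2 @ bar 7 tick 0 v(1, 2): E3/G4 m3 -> E4/B4 P5 similar
  -> R1 @ bar 8 tick 0 v(1, 2): E4/B4 P5 -> A4/E5 P5 similar
  -> R2 @ bar 8 tick 0 v(0, 1): G3/E4 M6 -> A3/A4 P8 similar
  -> R2 @ bar 8 tick 0 v(0, 2): G3/B4 M3 -> A3/E5 P5 similar

(1, 0, R2, (1, 2))
(1, 0, R7, (1,))
(2, 0, R2, (0, 1))
(5, 0, R1, (0, 2))
(5, 0, R2, (0, 1))
(5, 0, R2, (1, 2))
(6, 0, R1, (0, 2))
(7, 0, R2, (1, 2))
(8, 0, R1, (1, 2))
(8, 0, R2, (0, 1))
(8, 0, R2, (0, 2))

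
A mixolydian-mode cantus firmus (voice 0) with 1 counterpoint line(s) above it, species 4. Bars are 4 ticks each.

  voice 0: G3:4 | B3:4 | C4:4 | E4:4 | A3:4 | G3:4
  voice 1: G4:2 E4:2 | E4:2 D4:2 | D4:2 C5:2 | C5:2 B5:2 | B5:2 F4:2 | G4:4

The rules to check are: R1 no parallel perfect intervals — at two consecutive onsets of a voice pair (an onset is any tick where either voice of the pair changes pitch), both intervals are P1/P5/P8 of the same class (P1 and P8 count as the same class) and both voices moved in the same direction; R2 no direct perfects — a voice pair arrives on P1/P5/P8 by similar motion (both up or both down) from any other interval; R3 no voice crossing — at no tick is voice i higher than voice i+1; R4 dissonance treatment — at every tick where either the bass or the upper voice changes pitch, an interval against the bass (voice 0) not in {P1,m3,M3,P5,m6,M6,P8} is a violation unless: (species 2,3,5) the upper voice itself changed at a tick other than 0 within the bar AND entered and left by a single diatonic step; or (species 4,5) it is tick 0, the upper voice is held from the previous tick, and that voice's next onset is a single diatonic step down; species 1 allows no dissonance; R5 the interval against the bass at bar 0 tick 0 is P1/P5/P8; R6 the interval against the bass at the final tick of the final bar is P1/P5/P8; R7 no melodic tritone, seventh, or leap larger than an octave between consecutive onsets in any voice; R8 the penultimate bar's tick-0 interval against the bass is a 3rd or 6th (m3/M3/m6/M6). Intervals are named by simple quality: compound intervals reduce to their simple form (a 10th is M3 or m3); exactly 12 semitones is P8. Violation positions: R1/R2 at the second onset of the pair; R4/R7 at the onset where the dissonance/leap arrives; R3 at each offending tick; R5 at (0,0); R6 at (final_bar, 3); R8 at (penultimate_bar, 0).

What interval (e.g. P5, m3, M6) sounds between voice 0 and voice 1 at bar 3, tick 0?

voice 0=E4 voice 1=C5 -> m6

m6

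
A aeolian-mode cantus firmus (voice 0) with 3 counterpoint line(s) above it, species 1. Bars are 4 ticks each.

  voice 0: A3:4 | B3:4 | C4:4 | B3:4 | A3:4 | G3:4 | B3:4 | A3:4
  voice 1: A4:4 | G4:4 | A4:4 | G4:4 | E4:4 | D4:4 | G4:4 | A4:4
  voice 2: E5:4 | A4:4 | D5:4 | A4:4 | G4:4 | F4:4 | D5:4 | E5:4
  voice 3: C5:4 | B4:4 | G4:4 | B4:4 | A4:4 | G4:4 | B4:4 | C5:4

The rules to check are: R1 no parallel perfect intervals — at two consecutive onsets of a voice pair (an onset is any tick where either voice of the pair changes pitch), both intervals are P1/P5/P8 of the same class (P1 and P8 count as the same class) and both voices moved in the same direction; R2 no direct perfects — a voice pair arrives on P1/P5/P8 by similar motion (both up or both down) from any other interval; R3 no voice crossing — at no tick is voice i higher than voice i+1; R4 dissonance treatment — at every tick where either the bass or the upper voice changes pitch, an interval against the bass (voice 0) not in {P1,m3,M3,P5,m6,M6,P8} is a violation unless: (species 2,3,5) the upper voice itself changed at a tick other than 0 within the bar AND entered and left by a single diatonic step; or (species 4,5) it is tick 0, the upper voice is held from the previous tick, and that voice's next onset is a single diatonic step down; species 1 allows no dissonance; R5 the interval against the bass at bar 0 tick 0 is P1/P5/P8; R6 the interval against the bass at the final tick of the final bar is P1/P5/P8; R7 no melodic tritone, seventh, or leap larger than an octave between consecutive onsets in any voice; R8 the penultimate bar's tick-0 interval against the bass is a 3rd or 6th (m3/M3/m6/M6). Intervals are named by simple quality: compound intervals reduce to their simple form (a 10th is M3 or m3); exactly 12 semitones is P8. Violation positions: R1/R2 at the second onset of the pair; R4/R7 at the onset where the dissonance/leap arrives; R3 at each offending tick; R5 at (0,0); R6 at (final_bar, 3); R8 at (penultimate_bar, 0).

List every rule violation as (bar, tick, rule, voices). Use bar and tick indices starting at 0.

bar 0: v0=A3 v1=A4 v2=E5 v3=C5 downbeat m3
bar 1: v0=B3 v1=G4 v2=A4 v3=B4 downbeat P8
bar 2: v0=C4 v1=A4 v2=D5 v3=G4 downbeat P5
bar 3: v0=B3 v1=G4 v2=A4 v3=B4 downbeat P8
bar 4: v0=A3 v1=E4 v2=G4 v3=A4 downbeat P8
bar 5: v0=G3 v1=D4 v2=F4 v3=G4 downbeat P8
bar 6: v0=B3 v1=G4 v2=D5 v3=B4 downbeat P8
bar 7: v0=A3 v1=A4 v2=E5 v3=C5 downbeat m3
  -> R3 @ bar 0 tick 0 v(2, 3): E5 above C5
  -> R5 @ bar 0 tick 0 v(0, 3): opens on m3
  -> R3 @ bar 0 tick 1 v(2, 3): E5 above C5
  -> R3 @ bar 0 tick 2 v(2, 3): E5 above C5
  -> R3 @ bar 0 tick 3 v(2, 3): E5 above C5
  -> R4 @ bar 1 tick 0 v(0, 2): B3/A4 m7 untreated
  -> R3 @ bar 2 tick 0 v(2, 3): D5 above G4
  -> R4 @ bar 2 tick 0 v(0, 2): C4/D5 M2 untreated
  -> R3 @ bar 2 tick 1 v(2, 3): D5 above G4
  -> R3 @ bar 2 tick 2 v(2, 3): D5 above G4
  -> R3 @ bar 2 tick 3 v(2, 3): D5 above G4
  -> R4 @ bar 3 tick 0 v(0, 2): B3/A4 m7 untreated
  -> R1 @ bar 4 tick 0 v(0, 3): B3/B4 P8 -> A3/A4 P8 similar
  -> R2 @ bar 4 tick 0 v(0, 1): B3/G4 m6 -> A3/E4 P5 similar
  -> R4 @ bar 4 tick 0 v(0, 2): A3/G4 m7 untreated
  -> R1 @ bar 5 tick 0 v(0, 1): A3/E4 P5 -> G3/D4 P5 similar
  -> R1 @ bar 5 tick 0 v(0, 3): A3/A4 P8 -> G3/G4 P8 similar
  -> R4 @ bar 5 tick 0 v(0, 2): G3/F4 m7 untreated
  -> R1 @ bar 6 tick 0 v(0, 3): G3/G4 P8 -> B3/B4 P8 similar
  -> R2 @ bar 6 tick 0 v(1, 2): D4/F4 m3 -> G4/D5 P5 similar
  -> R3 @ bar 6 tick 0 v(2, 3): D5 above B4
  -> R8 @ bar 6 tick 0 v(0, 3): penult P8 not 3rd/6th
  -> R3 @ bar 6 tick 1 v(2, 3): D5 above B4
  -> R3 @ bar 6 tick 2 v(2, 3): D5 above B4
  -> R3 @ bar 6 tick 3 v(2, 3): D5 above B4
  -> R1 @ bar 7 tick 0 v(1, 2): G4/D5 P5 -> A4/E5 P5 similar
  -> R3 @ bar 7 tick 0 v(2, 3): E5 above C5
  -> R3 @ bar 7 tick 1 v(2, 3): E5 above C5
  -> R3 @ bar 7 tick 2 v(2, 3): E5 above C5
  -> R3 @ bar 7 tick 3 v(2, 3): E5 above C5
  -> R6 @ bar 7 tick 3 v(0, 3): closes on m3

(0, 0, R3, (2, 3))
(0, 0, R5, (0, 3))
(0, 1, R3, (2, 3))
(0, 2, R3, (2, 3))
(0, 3, R3, (2, 3))
(1, 0, R4, (0, 2))
(2, 0, R3, (2, 3))
(2, 0, R4, (0, 2))
(2, 1, R3, (2, 3))
(2, 2, R3, (2, 3))
(2, 3, R3, (2, 3))
(3, 0, R4, (0, 2))
(4, 0, R1, (0, 3))
(4, 0, R2, (0, 1))
(4, 0, R4, (0, 2))
(5, 0, R1, (0, 1))
(5, 0, R1, (0, 3))
(5, 0, R4, (0, 2))
(6, 0, R1, (0, 3))
(6, 0, R2, (1, 2))
(6, 0, R3, (2, 3))
(6, 0, R8, (0, 3))
(6, 1, R3, (2, 3))
(6, 2, R3, (2, 3))
(6, 3, R3, (2, 3))
(7, 0, R1, (1, 2))
(7, 0, R3, (2, 3))
(7, 1, R3, (2, 3))
(7, 2, R3, (2, 3))
(7, 3, R3, (2, 3))
(7, 3, R6, (0, 3))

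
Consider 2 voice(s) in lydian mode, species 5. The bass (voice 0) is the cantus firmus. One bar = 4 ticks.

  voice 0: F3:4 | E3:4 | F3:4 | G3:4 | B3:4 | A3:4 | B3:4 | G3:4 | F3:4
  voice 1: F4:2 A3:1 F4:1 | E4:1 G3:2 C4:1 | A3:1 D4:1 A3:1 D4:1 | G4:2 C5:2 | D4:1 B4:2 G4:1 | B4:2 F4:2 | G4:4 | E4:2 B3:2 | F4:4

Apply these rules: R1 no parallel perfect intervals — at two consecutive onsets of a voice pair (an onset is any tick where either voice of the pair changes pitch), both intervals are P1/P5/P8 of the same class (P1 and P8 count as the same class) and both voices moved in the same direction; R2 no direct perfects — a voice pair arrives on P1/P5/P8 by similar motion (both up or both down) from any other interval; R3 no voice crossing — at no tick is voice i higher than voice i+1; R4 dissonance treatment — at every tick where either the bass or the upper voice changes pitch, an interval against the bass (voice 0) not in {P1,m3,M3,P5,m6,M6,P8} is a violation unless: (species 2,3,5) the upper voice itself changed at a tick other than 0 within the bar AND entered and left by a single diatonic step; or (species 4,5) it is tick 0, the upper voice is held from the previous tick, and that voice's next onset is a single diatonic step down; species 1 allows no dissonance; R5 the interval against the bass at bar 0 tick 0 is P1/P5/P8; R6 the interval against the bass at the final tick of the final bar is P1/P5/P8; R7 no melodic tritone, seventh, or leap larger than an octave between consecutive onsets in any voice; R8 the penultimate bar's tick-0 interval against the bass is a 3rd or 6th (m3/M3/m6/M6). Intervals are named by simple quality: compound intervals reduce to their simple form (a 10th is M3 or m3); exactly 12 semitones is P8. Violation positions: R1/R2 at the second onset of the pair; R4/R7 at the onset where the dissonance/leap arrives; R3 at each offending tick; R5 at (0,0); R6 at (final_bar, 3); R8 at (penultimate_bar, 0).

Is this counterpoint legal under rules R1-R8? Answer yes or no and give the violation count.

No (7 violations)

bar 0: v0=F3 v1=F4 (P8)
bar 1: v0=E3 v1=E4 (P8)
bar 2: v0=F3 v1=A3 (M3)
bar 3: v0=G3 v1=G4 (P8)
bar 4: v0=B3 v1=D4 (m3)
bar 5: v0=A3 v1=B4 (M2)
bar 6: v0=B3 v1=G4 (m6)
bar 7: v0=G3 v1=E4 (M6)
bar 8: v0=F3 v1=F4 (P8)
  R1 @ bar1.0: F3/F4 P8 -> E3/E4 P8 similar
  R2 @ bar3.0: F3/D4 M6 -> G3/G4 P8 similar
  R4 @ bar3.2: G3/C5 P4 untreated
  R7 @ bar4.0: C5->D4 leap 10st
  R4 @ bar5.0: A3/B4 M2 untreated
  R7 @ bar5.2: B4->F4 leap 6st
  R7 @ bar8.0: B3->F4 leap 6st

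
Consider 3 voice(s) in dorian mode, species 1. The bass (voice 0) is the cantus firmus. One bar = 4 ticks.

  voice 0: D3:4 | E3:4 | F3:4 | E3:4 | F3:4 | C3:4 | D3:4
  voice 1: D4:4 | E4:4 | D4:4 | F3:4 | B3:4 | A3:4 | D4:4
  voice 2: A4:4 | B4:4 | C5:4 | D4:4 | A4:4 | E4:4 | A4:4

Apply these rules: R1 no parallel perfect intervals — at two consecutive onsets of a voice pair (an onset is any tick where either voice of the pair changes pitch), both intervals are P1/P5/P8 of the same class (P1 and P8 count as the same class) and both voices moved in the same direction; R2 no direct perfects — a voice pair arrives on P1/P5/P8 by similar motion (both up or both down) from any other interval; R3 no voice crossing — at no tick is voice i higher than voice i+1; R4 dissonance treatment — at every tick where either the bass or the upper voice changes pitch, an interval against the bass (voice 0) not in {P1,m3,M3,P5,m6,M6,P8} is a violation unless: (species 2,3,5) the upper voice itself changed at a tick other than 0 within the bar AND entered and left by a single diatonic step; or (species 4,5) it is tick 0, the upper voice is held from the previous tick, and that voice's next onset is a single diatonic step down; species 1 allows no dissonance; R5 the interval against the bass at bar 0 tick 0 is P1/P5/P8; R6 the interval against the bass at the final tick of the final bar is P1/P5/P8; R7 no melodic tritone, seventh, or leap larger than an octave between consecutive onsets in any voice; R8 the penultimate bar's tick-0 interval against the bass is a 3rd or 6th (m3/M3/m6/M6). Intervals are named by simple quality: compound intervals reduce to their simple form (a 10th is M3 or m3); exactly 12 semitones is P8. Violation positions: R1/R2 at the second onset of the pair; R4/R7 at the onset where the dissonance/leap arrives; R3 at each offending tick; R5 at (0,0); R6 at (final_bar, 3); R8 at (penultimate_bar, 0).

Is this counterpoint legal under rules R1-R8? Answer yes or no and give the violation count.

bar 0: v0=D3 v1=D4 v2=A4 (P5)
bar 1: v0=E3 v1=E4 v2=B4 (P5)
bar 2: v0=F3 v1=D4 v2=C5 (P5)
bar 3: v0=E3 v1=F3 v2=D4 (m7)
bar 4: v0=F3 v1=B3 v2=A4 (M3)
bar 5: v0=C3 v1=A3 v2=E4 (M3)
bar 6: v0=D3 v1=D4 v2=A4 (P5)
  R1 @ bar1.0: D3/D4 P8 -> E3/E4 P8 similar
  R1 @ bar1.0: D3/A4 P5 -> E3/B4 P5 similar
  R1 @ bar1.0: D4/A4 P5 -> E4/B4 P5 similar
  R1 @ bar2.0: E3/B4 P5 -> F3/C5 P5 similar
  R4 @ bar3.0: E3/F3 m2 untreated
  R4 @ bar3.0: E3/D4 m7 untreated
  R7 @ bar3.0: C5->D4 leap 10st
  R4 @ bar4.0: F3/B3 TT untreated
  R7 @ bar4.0: F3->B3 leap 6st
  R2 @ bar5.0: B3/A4 m7 -> A3/E4 P5 similar
  R1 @ bar6.0: A3/E4 P5 -> D4/A4 P5 similar
  R2 @ bar6.0: C3/A3 M6 -> D3/D4 P8 similar
  R2 @ bar6.0: C3/E4 M3 -> D3/A4 P5 similar

No (13 violations)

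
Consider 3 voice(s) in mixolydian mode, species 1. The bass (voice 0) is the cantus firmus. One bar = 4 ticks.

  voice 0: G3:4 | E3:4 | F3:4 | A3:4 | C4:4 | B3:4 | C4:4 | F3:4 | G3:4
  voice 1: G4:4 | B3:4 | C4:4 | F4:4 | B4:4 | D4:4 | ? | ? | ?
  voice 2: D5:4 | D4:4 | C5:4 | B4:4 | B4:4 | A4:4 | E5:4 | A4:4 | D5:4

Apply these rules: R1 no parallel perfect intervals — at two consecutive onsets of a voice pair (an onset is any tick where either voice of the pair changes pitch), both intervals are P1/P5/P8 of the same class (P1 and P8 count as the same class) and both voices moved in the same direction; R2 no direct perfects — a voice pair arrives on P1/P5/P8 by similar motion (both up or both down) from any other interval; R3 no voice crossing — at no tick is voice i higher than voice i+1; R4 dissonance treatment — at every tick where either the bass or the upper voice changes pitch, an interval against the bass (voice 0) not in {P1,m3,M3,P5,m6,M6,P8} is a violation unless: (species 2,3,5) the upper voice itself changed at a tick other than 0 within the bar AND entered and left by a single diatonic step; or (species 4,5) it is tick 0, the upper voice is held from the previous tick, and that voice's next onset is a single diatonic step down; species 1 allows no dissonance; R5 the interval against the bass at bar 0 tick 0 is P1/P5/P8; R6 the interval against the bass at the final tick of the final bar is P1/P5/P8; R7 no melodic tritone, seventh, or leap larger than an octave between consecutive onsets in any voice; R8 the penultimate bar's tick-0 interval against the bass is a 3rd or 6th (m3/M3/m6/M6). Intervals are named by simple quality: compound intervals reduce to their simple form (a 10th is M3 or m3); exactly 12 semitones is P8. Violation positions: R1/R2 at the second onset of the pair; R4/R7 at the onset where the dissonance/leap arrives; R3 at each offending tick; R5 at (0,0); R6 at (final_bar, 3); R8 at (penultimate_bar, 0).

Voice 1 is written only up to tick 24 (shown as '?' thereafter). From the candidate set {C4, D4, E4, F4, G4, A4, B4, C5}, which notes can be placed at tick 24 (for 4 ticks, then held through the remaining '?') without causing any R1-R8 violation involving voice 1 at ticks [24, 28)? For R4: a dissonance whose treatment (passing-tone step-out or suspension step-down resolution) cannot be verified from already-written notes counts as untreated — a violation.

{C4}

C4: legal
D4: violates R4
E4: violates R2
F4: violates R4
G4: violates R2
A4: violates R1
B4: violates R4
C5: violates R2,R7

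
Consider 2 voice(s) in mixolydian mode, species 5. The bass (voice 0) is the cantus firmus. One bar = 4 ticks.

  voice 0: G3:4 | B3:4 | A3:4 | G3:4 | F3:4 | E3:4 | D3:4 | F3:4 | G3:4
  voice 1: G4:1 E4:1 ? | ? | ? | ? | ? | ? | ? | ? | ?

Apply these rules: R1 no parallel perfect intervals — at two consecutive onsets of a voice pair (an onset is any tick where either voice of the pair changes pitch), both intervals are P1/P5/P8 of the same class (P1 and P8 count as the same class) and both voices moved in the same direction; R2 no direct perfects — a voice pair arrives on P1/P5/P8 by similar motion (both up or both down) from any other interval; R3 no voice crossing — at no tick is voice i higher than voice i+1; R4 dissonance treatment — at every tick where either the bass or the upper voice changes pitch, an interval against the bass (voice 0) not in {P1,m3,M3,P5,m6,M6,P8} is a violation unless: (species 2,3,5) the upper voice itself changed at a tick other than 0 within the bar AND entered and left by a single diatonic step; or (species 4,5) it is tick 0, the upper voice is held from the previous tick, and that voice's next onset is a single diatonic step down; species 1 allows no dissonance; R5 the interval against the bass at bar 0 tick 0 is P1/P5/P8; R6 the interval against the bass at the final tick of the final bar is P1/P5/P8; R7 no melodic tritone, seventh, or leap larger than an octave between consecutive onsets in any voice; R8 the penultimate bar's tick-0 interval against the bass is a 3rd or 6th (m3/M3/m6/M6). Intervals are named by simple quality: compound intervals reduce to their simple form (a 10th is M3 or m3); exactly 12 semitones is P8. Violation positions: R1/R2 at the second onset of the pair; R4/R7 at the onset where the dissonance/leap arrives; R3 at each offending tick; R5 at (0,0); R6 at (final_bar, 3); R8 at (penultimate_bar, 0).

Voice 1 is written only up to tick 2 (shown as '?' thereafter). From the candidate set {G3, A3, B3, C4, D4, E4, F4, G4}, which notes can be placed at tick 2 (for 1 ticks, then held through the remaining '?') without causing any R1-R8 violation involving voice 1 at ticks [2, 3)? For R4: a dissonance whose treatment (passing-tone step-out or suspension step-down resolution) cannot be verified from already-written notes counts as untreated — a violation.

G3: legal
A3: violates R4
B3: legal
C4: violates R4
D4: legal
E4: legal
F4: violates R4
G4: legal

{B3, D4, E4, G3, G4}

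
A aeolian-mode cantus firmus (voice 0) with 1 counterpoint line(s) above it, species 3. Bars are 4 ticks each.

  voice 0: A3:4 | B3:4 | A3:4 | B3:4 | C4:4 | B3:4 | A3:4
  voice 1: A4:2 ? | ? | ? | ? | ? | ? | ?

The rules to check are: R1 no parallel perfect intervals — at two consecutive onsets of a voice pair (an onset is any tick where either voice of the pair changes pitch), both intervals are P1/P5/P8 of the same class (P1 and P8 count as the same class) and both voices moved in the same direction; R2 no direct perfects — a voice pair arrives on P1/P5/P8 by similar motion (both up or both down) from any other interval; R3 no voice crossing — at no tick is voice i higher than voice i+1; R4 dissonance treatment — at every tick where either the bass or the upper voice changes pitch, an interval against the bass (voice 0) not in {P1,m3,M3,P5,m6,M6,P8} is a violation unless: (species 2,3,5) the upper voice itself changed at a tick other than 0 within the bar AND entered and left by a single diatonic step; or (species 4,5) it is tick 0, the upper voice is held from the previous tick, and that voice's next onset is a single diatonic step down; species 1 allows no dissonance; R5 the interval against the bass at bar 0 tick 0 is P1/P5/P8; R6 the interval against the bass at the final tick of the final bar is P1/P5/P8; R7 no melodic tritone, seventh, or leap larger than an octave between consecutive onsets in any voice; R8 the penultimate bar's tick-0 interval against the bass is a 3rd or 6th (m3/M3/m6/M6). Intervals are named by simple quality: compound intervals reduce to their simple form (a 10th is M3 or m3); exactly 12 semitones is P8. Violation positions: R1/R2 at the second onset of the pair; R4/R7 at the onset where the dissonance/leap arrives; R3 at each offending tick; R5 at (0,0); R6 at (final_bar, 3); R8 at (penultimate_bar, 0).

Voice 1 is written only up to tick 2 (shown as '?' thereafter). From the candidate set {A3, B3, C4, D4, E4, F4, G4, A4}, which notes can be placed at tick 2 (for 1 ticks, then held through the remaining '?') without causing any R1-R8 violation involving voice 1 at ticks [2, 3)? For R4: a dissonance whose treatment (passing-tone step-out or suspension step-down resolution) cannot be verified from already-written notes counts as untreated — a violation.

{A3, A4, C4, E4, F4}

A3: legal
B3: violates R4,R7
C4: legal
D4: violates R4
E4: legal
F4: legal
G4: violates R4
A4: legal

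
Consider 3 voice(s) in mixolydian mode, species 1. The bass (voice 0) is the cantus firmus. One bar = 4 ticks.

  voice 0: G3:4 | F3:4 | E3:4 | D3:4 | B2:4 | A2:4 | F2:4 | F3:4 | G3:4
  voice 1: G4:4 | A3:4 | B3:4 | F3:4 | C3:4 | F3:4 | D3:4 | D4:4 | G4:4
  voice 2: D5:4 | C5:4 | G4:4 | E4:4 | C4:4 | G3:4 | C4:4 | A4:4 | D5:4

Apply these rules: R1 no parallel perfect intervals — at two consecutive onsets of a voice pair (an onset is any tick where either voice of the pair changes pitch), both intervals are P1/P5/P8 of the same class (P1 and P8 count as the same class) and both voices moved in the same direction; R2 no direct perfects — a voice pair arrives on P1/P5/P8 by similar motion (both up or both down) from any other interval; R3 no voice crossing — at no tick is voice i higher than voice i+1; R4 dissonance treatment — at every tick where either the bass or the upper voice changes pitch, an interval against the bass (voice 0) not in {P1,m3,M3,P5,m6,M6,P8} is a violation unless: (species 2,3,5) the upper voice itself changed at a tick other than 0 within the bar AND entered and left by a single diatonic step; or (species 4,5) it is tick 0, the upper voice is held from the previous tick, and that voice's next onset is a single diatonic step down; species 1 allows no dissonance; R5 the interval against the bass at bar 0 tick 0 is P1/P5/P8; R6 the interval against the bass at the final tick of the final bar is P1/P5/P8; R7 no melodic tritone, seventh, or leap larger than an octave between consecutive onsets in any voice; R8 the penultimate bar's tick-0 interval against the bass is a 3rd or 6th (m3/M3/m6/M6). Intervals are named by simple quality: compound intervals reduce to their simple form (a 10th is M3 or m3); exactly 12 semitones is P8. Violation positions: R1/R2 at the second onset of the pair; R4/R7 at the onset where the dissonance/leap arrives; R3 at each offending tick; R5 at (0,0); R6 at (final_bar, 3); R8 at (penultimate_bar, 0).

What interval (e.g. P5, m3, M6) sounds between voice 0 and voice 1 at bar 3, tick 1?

m3

voice 0=D3 voice 1=F3 -> m3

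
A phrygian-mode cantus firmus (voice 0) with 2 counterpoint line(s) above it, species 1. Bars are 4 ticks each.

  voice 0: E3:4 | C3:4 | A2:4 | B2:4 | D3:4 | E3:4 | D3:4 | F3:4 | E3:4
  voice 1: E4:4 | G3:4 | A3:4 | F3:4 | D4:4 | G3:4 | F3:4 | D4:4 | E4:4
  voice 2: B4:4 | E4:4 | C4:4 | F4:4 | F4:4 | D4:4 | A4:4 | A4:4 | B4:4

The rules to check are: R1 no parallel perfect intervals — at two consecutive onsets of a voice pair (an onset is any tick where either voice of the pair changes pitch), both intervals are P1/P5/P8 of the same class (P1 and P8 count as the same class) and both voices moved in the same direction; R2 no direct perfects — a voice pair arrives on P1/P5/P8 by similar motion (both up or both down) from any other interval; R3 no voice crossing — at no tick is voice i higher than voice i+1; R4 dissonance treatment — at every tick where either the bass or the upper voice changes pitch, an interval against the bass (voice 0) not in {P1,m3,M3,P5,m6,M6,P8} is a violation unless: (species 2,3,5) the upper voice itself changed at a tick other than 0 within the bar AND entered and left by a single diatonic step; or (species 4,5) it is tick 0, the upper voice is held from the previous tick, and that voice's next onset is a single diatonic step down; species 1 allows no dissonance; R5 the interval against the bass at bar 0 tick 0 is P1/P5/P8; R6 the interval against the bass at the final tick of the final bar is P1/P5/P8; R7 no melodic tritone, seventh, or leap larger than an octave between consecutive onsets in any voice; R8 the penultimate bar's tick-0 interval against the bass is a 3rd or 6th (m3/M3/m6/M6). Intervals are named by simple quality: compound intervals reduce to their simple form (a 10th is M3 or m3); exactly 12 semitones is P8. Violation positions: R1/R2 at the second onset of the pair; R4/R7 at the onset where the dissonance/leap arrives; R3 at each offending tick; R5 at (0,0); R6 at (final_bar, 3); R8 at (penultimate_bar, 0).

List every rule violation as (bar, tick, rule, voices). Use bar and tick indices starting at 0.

bar 0: v0=E3 v1=E4 v2=B4 downbeat P5
bar 1: v0=C3 v1=G3 v2=E4 downbeat M3
bar 2: v0=A2 v1=A3 v2=C4 downbeat m3
bar 3: v0=B2 v1=F3 v2=F4 downbeat TT
bar 4: v0=D3 v1=D4 v2=F4 downbeat m3
bar 5: v0=E3 v1=G3 v2=D4 downbeat m7
bar 6: v0=D3 v1=F3 v2=A4 downbeat P5
bar 7: v0=F3 v1=D4 v2=A4 downbeat M3
bar 8: v0=E3 v1=E4 v2=B4 downbeat P5
  -> R2 @ bar 1 tick 0 v(0, 1): E3/E4 P8 -> C3/G3 P5 similar
  -> R4 @ bar 3 tick 0 v(0, 1): B2/F3 TT untreated
  -> R4 @ bar 3 tick 0 v(0, 2): B2/F4 TT untreated
  -> R2 @ bar 4 tick 0 v(0, 1): B2/F3 TT -> D3/D4 P8 similar
  -> R2 @ bar 5 tick 0 v(1, 2): D4/F4 m3 -> G3/D4 P5 similar
  -> R4 @ bar 5 tick 0 v(0, 2): E3/D4 m7 untreated
  -> R1 @ bar 8 tick 0 v(1, 2): D4/A4 P5 -> E4/B4 P5 similar

(1, 0, R2, (0, 1))
(3, 0, R4, (0, 1))
(3, 0, R4, (0, 2))
(4, 0, R2, (0, 1))
(5, 0, R2, (1, 2))
(5, 0, R4, (0, 2))
(8, 0, R1, (1, 2))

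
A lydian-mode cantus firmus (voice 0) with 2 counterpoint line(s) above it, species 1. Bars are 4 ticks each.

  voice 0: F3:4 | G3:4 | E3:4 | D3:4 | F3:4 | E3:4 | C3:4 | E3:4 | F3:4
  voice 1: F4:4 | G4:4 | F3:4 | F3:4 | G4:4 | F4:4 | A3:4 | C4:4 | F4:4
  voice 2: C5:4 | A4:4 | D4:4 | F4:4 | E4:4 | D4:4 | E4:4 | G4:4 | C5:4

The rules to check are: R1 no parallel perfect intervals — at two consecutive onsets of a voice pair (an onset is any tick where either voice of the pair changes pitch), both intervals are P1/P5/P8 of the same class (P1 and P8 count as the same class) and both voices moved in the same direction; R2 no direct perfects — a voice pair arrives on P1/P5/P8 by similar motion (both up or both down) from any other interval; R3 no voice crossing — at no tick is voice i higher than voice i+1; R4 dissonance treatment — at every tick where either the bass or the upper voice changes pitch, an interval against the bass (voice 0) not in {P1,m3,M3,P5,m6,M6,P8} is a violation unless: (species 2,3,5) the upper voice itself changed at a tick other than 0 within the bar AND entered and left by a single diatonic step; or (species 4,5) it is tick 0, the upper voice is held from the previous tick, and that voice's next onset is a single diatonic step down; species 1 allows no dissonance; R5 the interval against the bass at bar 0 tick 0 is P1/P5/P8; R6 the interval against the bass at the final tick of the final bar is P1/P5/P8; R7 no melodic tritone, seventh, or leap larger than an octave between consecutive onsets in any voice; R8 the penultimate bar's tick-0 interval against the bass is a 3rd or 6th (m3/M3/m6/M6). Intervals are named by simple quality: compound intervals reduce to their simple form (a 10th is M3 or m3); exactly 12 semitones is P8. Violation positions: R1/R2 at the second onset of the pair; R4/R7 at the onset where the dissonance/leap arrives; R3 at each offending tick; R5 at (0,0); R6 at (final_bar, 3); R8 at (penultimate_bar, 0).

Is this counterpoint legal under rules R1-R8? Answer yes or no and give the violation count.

bar 0: v0=F3 v1=F4 v2=C5 (P5)
bar 1: v0=G3 v1=G4 v2=A4 (M2)
bar 2: v0=E3 v1=F3 v2=D4 (m7)
bar 3: v0=D3 v1=F3 v2=F4 (m3)
bar 4: v0=F3 v1=G4 v2=E4 (M7)
bar 5: v0=E3 v1=F4 v2=D4 (m7)
bar 6: v0=C3 v1=A3 v2=E4 (M3)
bar 7: v0=E3 v1=C4 v2=G4 (m3)
bar 8: v0=F3 v1=F4 v2=C5 (P5)
  R1 @ bar1.0: F3/F4 P8 -> G3/G4 P8 similar
  R4 @ bar1.0: G3/A4 M2 untreated
  R4 @ bar2.0: E3/F3 m2 untreated
  R4 @ bar2.0: E3/D4 m7 untreated
  R7 @ bar2.0: G4->F3 leap 14st
  R3 @ bar4.0: G4 above E4
  R4 @ bar4.0: F3/G4 M2 untreated
  R4 @ bar4.0: F3/E4 M7 untreated
  R7 @ bar4.0: F3->G4 leap 14st
  R3 @ bar4.1: G4 above E4
  R3 @ bar4.2: G4 above E4
  R3 @ bar4.3: G4 above E4
  R3 @ bar5.0: F4 above D4
  R4 @ bar5.0: E3/F4 m2 untreated
  R4 @ bar5.0: E3/D4 m7 untreated
  R3 @ bar5.1: F4 above D4
  R3 @ bar5.2: F4 above D4
  R3 @ bar5.3: F4 above D4
  R1 @ bar7.0: A3/E4 P5 -> C4/G4 P5 similar
  R1 @ bar8.0: C4/G4 P5 -> F4/C5 P5 similar
  R2 @ bar8.0: E3/C4 m6 -> F3/F4 P8 similar
  R2 @ bar8.0: E3/G4 m3 -> F3/C5 P5 similar

No (22 violations)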